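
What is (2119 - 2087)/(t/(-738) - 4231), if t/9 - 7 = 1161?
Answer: -1312/174055 ≈ -0.0075378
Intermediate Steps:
t = 10512 (t = 63 + 9*1161 = 63 + 10449 = 10512)
(2119 - 2087)/(t/(-738) - 4231) = (2119 - 2087)/(10512/(-738) - 4231) = 32/(10512*(-1/738) - 4231) = 32/(-584/41 - 4231) = 32/(-174055/41) = 32*(-41/174055) = -1312/174055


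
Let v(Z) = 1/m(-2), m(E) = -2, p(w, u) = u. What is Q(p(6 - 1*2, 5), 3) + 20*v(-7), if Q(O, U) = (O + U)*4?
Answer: 22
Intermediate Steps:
v(Z) = -½ (v(Z) = 1/(-2) = -½)
Q(O, U) = 4*O + 4*U
Q(p(6 - 1*2, 5), 3) + 20*v(-7) = (4*5 + 4*3) + 20*(-½) = (20 + 12) - 10 = 32 - 10 = 22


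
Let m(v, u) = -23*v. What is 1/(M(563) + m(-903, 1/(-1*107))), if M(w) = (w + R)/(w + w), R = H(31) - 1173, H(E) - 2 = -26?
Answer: 563/11692630 ≈ 4.8150e-5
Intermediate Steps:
H(E) = -24 (H(E) = 2 - 26 = -24)
R = -1197 (R = -24 - 1173 = -1197)
M(w) = (-1197 + w)/(2*w) (M(w) = (w - 1197)/(w + w) = (-1197 + w)/((2*w)) = (-1197 + w)*(1/(2*w)) = (-1197 + w)/(2*w))
1/(M(563) + m(-903, 1/(-1*107))) = 1/((½)*(-1197 + 563)/563 - 23*(-903)) = 1/((½)*(1/563)*(-634) + 20769) = 1/(-317/563 + 20769) = 1/(11692630/563) = 563/11692630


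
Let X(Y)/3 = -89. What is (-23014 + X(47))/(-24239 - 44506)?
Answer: 23281/68745 ≈ 0.33866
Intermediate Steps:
X(Y) = -267 (X(Y) = 3*(-89) = -267)
(-23014 + X(47))/(-24239 - 44506) = (-23014 - 267)/(-24239 - 44506) = -23281/(-68745) = -23281*(-1/68745) = 23281/68745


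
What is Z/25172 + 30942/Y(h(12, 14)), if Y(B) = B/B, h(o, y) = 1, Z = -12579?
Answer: 111265635/3596 ≈ 30942.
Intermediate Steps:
Y(B) = 1
Z/25172 + 30942/Y(h(12, 14)) = -12579/25172 + 30942/1 = -12579*1/25172 + 30942*1 = -1797/3596 + 30942 = 111265635/3596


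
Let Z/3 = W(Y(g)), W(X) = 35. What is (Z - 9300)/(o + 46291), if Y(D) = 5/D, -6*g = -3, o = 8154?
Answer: -1839/10889 ≈ -0.16889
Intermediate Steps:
g = ½ (g = -⅙*(-3) = ½ ≈ 0.50000)
Z = 105 (Z = 3*35 = 105)
(Z - 9300)/(o + 46291) = (105 - 9300)/(8154 + 46291) = -9195/54445 = -9195*1/54445 = -1839/10889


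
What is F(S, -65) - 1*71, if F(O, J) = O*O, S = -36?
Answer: 1225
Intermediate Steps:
F(O, J) = O**2
F(S, -65) - 1*71 = (-36)**2 - 1*71 = 1296 - 71 = 1225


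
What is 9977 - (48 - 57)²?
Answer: 9896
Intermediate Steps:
9977 - (48 - 57)² = 9977 - 1*(-9)² = 9977 - 1*81 = 9977 - 81 = 9896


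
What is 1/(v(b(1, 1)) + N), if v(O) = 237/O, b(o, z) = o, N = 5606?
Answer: 1/5843 ≈ 0.00017114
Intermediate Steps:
1/(v(b(1, 1)) + N) = 1/(237/1 + 5606) = 1/(237*1 + 5606) = 1/(237 + 5606) = 1/5843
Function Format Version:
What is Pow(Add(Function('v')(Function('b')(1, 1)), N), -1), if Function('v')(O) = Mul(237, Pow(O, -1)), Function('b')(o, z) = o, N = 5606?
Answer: Rational(1, 5843) ≈ 0.00017114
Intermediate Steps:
Pow(Add(Function('v')(Function('b')(1, 1)), N), -1) = Pow(Add(Mul(237, Pow(1, -1)), 5606), -1) = Pow(Add(Mul(237, 1), 5606), -1) = Pow(Add(237, 5606), -1) = Pow(5843, -1) = Rational(1, 5843)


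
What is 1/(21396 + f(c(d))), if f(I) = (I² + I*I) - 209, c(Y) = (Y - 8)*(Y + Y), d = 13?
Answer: 1/54987 ≈ 1.8186e-5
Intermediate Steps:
c(Y) = 2*Y*(-8 + Y) (c(Y) = (-8 + Y)*(2*Y) = 2*Y*(-8 + Y))
f(I) = -209 + 2*I² (f(I) = (I² + I²) - 209 = 2*I² - 209 = -209 + 2*I²)
1/(21396 + f(c(d))) = 1/(21396 + (-209 + 2*(2*13*(-8 + 13))²)) = 1/(21396 + (-209 + 2*(2*13*5)²)) = 1/(21396 + (-209 + 2*130²)) = 1/(21396 + (-209 + 2*16900)) = 1/(21396 + (-209 + 33800)) = 1/(21396 + 33591) = 1/54987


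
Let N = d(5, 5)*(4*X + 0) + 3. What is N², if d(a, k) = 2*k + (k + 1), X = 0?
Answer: 9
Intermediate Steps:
d(a, k) = 1 + 3*k (d(a, k) = 2*k + (1 + k) = 1 + 3*k)
N = 3 (N = (1 + 3*5)*(4*0 + 0) + 3 = (1 + 15)*(0 + 0) + 3 = 16*0 + 3 = 0 + 3 = 3)
N² = 3² = 9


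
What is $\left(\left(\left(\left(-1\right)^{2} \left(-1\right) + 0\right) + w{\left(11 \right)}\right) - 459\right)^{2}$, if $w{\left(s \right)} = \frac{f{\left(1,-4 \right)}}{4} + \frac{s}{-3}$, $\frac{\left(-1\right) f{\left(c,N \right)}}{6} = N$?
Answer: $\frac{1885129}{9} \approx 2.0946 \cdot 10^{5}$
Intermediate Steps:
$f{\left(c,N \right)} = - 6 N$
$w{\left(s \right)} = 6 - \frac{s}{3}$ ($w{\left(s \right)} = \frac{\left(-6\right) \left(-4\right)}{4} + \frac{s}{-3} = 24 \cdot \frac{1}{4} + s \left(- \frac{1}{3}\right) = 6 - \frac{s}{3}$)
$\left(\left(\left(\left(-1\right)^{2} \left(-1\right) + 0\right) + w{\left(11 \right)}\right) - 459\right)^{2} = \left(\left(\left(\left(-1\right)^{2} \left(-1\right) + 0\right) + \left(6 - \frac{11}{3}\right)\right) - 459\right)^{2} = \left(\left(\left(1 \left(-1\right) + 0\right) + \left(6 - \frac{11}{3}\right)\right) - 459\right)^{2} = \left(\left(\left(-1 + 0\right) + \frac{7}{3}\right) - 459\right)^{2} = \left(\left(-1 + \frac{7}{3}\right) - 459\right)^{2} = \left(\frac{4}{3} - 459\right)^{2} = \left(- \frac{1373}{3}\right)^{2} = \frac{1885129}{9}$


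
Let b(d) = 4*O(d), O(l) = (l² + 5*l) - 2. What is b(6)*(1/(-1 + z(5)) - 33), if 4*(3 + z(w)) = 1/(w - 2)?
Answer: -400128/47 ≈ -8513.4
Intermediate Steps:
O(l) = -2 + l² + 5*l
z(w) = -3 + 1/(4*(-2 + w)) (z(w) = -3 + 1/(4*(w - 2)) = -3 + 1/(4*(-2 + w)))
b(d) = -8 + 4*d² + 20*d (b(d) = 4*(-2 + d² + 5*d) = -8 + 4*d² + 20*d)
b(6)*(1/(-1 + z(5)) - 33) = (-8 + 4*6² + 20*6)*(1/(-1 + (25 - 12*5)/(4*(-2 + 5))) - 33) = (-8 + 4*36 + 120)*(1/(-1 + (¼)*(25 - 60)/3) - 33) = (-8 + 144 + 120)*(1/(-1 + (¼)*(⅓)*(-35)) - 33) = 256*(1/(-1 - 35/12) - 33) = 256*(1/(-47/12) - 33) = 256*(-12/47 - 33) = 256*(-1563/47) = -400128/47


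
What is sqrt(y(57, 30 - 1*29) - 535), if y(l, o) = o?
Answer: I*sqrt(534) ≈ 23.108*I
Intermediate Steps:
sqrt(y(57, 30 - 1*29) - 535) = sqrt((30 - 1*29) - 535) = sqrt((30 - 29) - 535) = sqrt(1 - 535) = sqrt(-534) = I*sqrt(534)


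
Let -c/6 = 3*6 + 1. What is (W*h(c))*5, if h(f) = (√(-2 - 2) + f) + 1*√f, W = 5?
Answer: -2850 + 50*I + 25*I*√114 ≈ -2850.0 + 316.93*I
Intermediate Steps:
c = -114 (c = -6*(3*6 + 1) = -6*(18 + 1) = -6*19 = -114)
h(f) = f + √f + 2*I (h(f) = (√(-4) + f) + √f = (2*I + f) + √f = (f + 2*I) + √f = f + √f + 2*I)
(W*h(c))*5 = (5*(-114 + √(-114) + 2*I))*5 = (5*(-114 + I*√114 + 2*I))*5 = (5*(-114 + 2*I + I*√114))*5 = (-570 + 10*I + 5*I*√114)*5 = -2850 + 50*I + 25*I*√114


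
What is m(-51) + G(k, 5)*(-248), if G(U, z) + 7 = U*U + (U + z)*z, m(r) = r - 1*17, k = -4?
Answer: -3540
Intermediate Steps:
m(r) = -17 + r (m(r) = r - 17 = -17 + r)
G(U, z) = -7 + U² + z*(U + z) (G(U, z) = -7 + (U*U + (U + z)*z) = -7 + (U² + z*(U + z)) = -7 + U² + z*(U + z))
m(-51) + G(k, 5)*(-248) = (-17 - 51) + (-7 + (-4)² + 5² - 4*5)*(-248) = -68 + (-7 + 16 + 25 - 20)*(-248) = -68 + 14*(-248) = -68 - 3472 = -3540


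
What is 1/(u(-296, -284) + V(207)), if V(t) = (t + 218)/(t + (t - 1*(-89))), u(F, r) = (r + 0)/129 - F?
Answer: 64887/19118525 ≈ 0.0033939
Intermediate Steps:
u(F, r) = -F + r/129 (u(F, r) = r*(1/129) - F = r/129 - F = -F + r/129)
V(t) = (218 + t)/(89 + 2*t) (V(t) = (218 + t)/(t + (t + 89)) = (218 + t)/(t + (89 + t)) = (218 + t)/(89 + 2*t))
1/(u(-296, -284) + V(207)) = 1/((-1*(-296) + (1/129)*(-284)) + (218 + 207)/(89 + 2*207)) = 1/((296 - 284/129) + 425/(89 + 414)) = 1/(37900/129 + 425/503) = 1/(19118525/64887) = 64887/19118525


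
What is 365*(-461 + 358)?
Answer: -37595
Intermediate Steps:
365*(-461 + 358) = 365*(-103) = -37595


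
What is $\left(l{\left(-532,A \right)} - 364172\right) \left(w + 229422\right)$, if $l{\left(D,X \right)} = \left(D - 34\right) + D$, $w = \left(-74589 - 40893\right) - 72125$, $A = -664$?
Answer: $-15273765050$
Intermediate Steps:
$w = -187607$ ($w = -115482 - 72125 = -187607$)
$l{\left(D,X \right)} = -34 + 2 D$ ($l{\left(D,X \right)} = \left(-34 + D\right) + D = -34 + 2 D$)
$\left(l{\left(-532,A \right)} - 364172\right) \left(w + 229422\right) = \left(\left(-34 + 2 \left(-532\right)\right) - 364172\right) \left(-187607 + 229422\right) = \left(\left(-34 - 1064\right) - 364172\right) 41815 = \left(-1098 - 364172\right) 41815 = \left(-365270\right) 41815 = -15273765050$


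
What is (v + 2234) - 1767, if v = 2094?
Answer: 2561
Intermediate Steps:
(v + 2234) - 1767 = (2094 + 2234) - 1767 = 4328 - 1767 = 2561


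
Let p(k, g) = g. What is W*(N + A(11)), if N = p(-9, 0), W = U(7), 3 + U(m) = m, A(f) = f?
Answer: 44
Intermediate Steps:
U(m) = -3 + m
W = 4 (W = -3 + 7 = 4)
N = 0
W*(N + A(11)) = 4*(0 + 11) = 4*11 = 44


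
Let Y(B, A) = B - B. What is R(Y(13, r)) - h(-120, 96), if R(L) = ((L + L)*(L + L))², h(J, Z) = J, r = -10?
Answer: 120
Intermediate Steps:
Y(B, A) = 0
R(L) = 16*L⁴ (R(L) = ((2*L)*(2*L))² = (4*L²)² = 16*L⁴)
R(Y(13, r)) - h(-120, 96) = 16*0⁴ - 1*(-120) = 16*0 + 120 = 0 + 120 = 120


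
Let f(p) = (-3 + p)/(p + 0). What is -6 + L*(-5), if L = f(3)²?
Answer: -6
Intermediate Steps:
f(p) = (-3 + p)/p
L = 0 (L = ((-3 + 3)/3)² = ((⅓)*0)² = 0² = 0)
-6 + L*(-5) = -6 + 0*(-5) = -6 + 0 = -6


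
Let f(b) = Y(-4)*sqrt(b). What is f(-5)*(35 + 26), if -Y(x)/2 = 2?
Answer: -244*I*sqrt(5) ≈ -545.6*I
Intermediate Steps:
Y(x) = -4 (Y(x) = -2*2 = -4)
f(b) = -4*sqrt(b)
f(-5)*(35 + 26) = (-4*I*sqrt(5))*(35 + 26) = -4*I*sqrt(5)*61 = -244*I*sqrt(5)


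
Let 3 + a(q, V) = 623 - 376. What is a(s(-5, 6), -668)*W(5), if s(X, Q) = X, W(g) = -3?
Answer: -732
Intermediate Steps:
a(q, V) = 244 (a(q, V) = -3 + (623 - 376) = -3 + 247 = 244)
a(s(-5, 6), -668)*W(5) = 244*(-3) = -732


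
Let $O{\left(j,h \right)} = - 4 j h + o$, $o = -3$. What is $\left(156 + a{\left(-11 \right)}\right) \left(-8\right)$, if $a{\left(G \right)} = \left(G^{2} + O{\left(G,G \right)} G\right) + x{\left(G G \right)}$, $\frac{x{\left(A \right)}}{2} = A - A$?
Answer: $-45072$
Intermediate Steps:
$x{\left(A \right)} = 0$ ($x{\left(A \right)} = 2 \left(A - A\right) = 2 \cdot 0 = 0$)
$O{\left(j,h \right)} = -3 - 4 h j$ ($O{\left(j,h \right)} = - 4 j h - 3 = - 4 h j - 3 = -3 - 4 h j$)
$a{\left(G \right)} = G^{2} + G \left(-3 - 4 G^{2}\right)$ ($a{\left(G \right)} = \left(G^{2} + \left(-3 - 4 G G\right) G\right) + 0 = \left(G^{2} + \left(-3 - 4 G^{2}\right) G\right) + 0 = \left(G^{2} + G \left(-3 - 4 G^{2}\right)\right) + 0 = G^{2} + G \left(-3 - 4 G^{2}\right)$)
$\left(156 + a{\left(-11 \right)}\right) \left(-8\right) = \left(156 - 11 \left(-3 - 11 - 4 \left(-11\right)^{2}\right)\right) \left(-8\right) = \left(156 - 11 \left(-3 - 11 - 484\right)\right) \left(-8\right) = \left(156 - -5478\right) \left(-8\right) = \left(156 + 5478\right) \left(-8\right) = 5634 \left(-8\right) = -45072$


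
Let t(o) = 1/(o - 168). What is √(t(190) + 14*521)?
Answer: √3530318/22 ≈ 85.405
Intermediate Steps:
t(o) = 1/(-168 + o)
√(t(190) + 14*521) = √(1/(-168 + 190) + 14*521) = √(1/22 + 7294) = √(160469/22) = √3530318/22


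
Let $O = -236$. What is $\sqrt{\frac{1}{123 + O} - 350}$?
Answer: $\frac{i \sqrt{4469263}}{113} \approx 18.709 i$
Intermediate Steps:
$\sqrt{\frac{1}{123 + O} - 350} = \sqrt{\frac{1}{123 - 236} - 350} = \sqrt{\frac{1}{-113} - 350} = \sqrt{- \frac{1}{113} - 350} = \sqrt{- \frac{39551}{113}} = \frac{i \sqrt{4469263}}{113}$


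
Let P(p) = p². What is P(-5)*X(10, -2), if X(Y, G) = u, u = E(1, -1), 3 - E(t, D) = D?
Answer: 100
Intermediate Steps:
E(t, D) = 3 - D
u = 4 (u = 3 - 1*(-1) = 3 + 1 = 4)
X(Y, G) = 4
P(-5)*X(10, -2) = (-5)²*4 = 25*4 = 100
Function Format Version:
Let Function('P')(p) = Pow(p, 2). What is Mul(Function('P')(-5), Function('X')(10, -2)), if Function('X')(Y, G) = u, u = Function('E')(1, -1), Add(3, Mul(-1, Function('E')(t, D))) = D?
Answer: 100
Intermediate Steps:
Function('E')(t, D) = Add(3, Mul(-1, D))
u = 4 (u = Add(3, Mul(-1, -1)) = Add(3, 1) = 4)
Function('X')(Y, G) = 4
Mul(Function('P')(-5), Function('X')(10, -2)) = Mul(Pow(-5, 2), 4) = Mul(25, 4) = 100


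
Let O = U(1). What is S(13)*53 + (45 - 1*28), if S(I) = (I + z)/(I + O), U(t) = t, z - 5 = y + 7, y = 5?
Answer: 914/7 ≈ 130.57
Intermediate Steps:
z = 17 (z = 5 + (5 + 7) = 5 + 12 = 17)
O = 1
S(I) = (17 + I)/(1 + I) (S(I) = (I + 17)/(I + 1) = (17 + I)/(1 + I))
S(13)*53 + (45 - 1*28) = ((17 + 13)/(1 + 13))*53 + (45 - 1*28) = (30/14)*53 + (45 - 28) = ((1/14)*30)*53 + 17 = (15/7)*53 + 17 = 795/7 + 17 = 914/7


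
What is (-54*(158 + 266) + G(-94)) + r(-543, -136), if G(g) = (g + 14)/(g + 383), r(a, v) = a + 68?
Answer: -6754299/289 ≈ -23371.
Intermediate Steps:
r(a, v) = 68 + a
G(g) = (14 + g)/(383 + g)
(-54*(158 + 266) + G(-94)) + r(-543, -136) = (-54*(158 + 266) + (14 - 94)/(383 - 94)) + (68 - 543) = (-54*424 - 80/289) - 475 = (-22896 + (1/289)*(-80)) - 475 = (-22896 - 80/289) - 475 = -6617024/289 - 475 = -6754299/289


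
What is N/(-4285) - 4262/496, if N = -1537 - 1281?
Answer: -8432471/1062680 ≈ -7.9351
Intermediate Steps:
N = -2818
N/(-4285) - 4262/496 = -2818/(-4285) - 4262/496 = -2818*(-1/4285) - 4262*1/496 = 2818/4285 - 2131/248 = -8432471/1062680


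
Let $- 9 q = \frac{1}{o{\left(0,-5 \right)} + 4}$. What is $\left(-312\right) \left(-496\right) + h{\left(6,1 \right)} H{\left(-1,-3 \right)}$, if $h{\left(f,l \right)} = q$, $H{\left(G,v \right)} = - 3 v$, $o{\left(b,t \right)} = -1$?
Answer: $\frac{464255}{3} \approx 1.5475 \cdot 10^{5}$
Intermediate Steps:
$q = - \frac{1}{27}$ ($q = - \frac{1}{9 \left(-1 + 4\right)} = - \frac{1}{9 \cdot 3} = \left(- \frac{1}{9}\right) \frac{1}{3} = - \frac{1}{27} \approx -0.037037$)
$h{\left(f,l \right)} = - \frac{1}{27}$
$\left(-312\right) \left(-496\right) + h{\left(6,1 \right)} H{\left(-1,-3 \right)} = \left(-312\right) \left(-496\right) - \frac{\left(-3\right) \left(-3\right)}{27} = 154752 - \frac{1}{3} = \frac{464255}{3}$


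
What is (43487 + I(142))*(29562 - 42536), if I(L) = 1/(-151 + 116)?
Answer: -19746998856/35 ≈ -5.6420e+8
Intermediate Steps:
I(L) = -1/35 (I(L) = 1/(-35) = -1/35)
(43487 + I(142))*(29562 - 42536) = (43487 - 1/35)*(29562 - 42536) = (1522044/35)*(-12974) = -19746998856/35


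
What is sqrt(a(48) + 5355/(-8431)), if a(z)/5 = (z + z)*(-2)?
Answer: I*sqrt(68283638565)/8431 ≈ 30.994*I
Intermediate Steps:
a(z) = -20*z (a(z) = 5*((z + z)*(-2)) = 5*((2*z)*(-2)) = 5*(-4*z) = -20*z)
sqrt(a(48) + 5355/(-8431)) = sqrt(-20*48 + 5355/(-8431)) = sqrt(-960 + 5355*(-1/8431)) = sqrt(-960 - 5355/8431) = sqrt(-8099115/8431) = I*sqrt(68283638565)/8431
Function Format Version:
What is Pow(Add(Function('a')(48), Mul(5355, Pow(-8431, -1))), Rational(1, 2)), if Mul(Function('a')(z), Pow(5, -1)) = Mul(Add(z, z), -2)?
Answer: Mul(Rational(1, 8431), I, Pow(68283638565, Rational(1, 2))) ≈ Mul(30.994, I)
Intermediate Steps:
Function('a')(z) = Mul(-20, z) (Function('a')(z) = Mul(5, Mul(Add(z, z), -2)) = Mul(5, Mul(Mul(2, z), -2)) = Mul(5, Mul(-4, z)) = Mul(-20, z))
Pow(Add(Function('a')(48), Mul(5355, Pow(-8431, -1))), Rational(1, 2)) = Pow(Add(Mul(-20, 48), Mul(5355, Pow(-8431, -1))), Rational(1, 2)) = Pow(Add(-960, Mul(5355, Rational(-1, 8431))), Rational(1, 2)) = Pow(Add(-960, Rational(-5355, 8431)), Rational(1, 2)) = Pow(Rational(-8099115, 8431), Rational(1, 2)) = Mul(Rational(1, 8431), I, Pow(68283638565, Rational(1, 2)))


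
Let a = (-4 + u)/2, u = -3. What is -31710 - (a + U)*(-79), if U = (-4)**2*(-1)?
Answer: -66501/2 ≈ -33251.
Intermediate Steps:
a = -7/2 (a = (-4 - 3)/2 = -7*1/2 = -7/2 ≈ -3.5000)
U = -16 (U = 16*(-1) = -16)
-31710 - (a + U)*(-79) = -31710 - (-7/2 - 16)*(-79) = -31710 - (-39)*(-79)/2 = -31710 - 1*3081/2 = -31710 - 3081/2 = -66501/2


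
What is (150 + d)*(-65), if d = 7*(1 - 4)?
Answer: -8385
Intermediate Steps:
d = -21 (d = 7*(-3) = -21)
(150 + d)*(-65) = (150 - 21)*(-65) = 129*(-65) = -8385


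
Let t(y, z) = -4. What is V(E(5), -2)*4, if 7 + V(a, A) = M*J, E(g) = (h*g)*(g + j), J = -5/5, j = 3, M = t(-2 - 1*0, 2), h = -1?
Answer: -12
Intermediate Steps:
M = -4
J = -1 (J = -5*1/5 = -1)
E(g) = -g*(3 + g) (E(g) = (-g)*(g + 3) = (-g)*(3 + g) = -g*(3 + g))
V(a, A) = -3 (V(a, A) = -7 - 4*(-1) = -7 + 4 = -3)
V(E(5), -2)*4 = -3*4 = -12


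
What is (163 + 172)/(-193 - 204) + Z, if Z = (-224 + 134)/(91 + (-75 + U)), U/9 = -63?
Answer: -148855/218747 ≈ -0.68049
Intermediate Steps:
U = -567 (U = 9*(-63) = -567)
Z = 90/551 (Z = (-224 + 134)/(91 + (-75 - 567)) = -90/(91 - 642) = -90/(-551) = -90*(-1/551) = 90/551 ≈ 0.16334)
(163 + 172)/(-193 - 204) + Z = (163 + 172)/(-193 - 204) + 90/551 = 335/(-397) + 90/551 = 335*(-1/397) + 90/551 = -335/397 + 90/551 = -148855/218747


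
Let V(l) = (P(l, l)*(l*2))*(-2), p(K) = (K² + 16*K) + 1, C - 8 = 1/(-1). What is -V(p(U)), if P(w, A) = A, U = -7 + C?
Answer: 4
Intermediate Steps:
C = 7 (C = 8 + 1/(-1) = 8 - 1 = 7)
U = 0 (U = -7 + 7 = 0)
p(K) = 1 + K² + 16*K
V(l) = -4*l² (V(l) = (l*(l*2))*(-2) = (l*(2*l))*(-2) = (2*l²)*(-2) = -4*l²)
-V(p(U)) = -(-4)*(1 + 0² + 16*0)² = -(-4)*(1 + 0 + 0)² = -(-4)*1² = -(-4) = -1*(-4) = 4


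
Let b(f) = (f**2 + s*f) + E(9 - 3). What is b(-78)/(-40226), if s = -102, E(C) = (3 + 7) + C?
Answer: -7028/20113 ≈ -0.34943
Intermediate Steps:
E(C) = 10 + C
b(f) = 16 + f**2 - 102*f (b(f) = (f**2 - 102*f) + (10 + (9 - 3)) = (f**2 - 102*f) + (10 + 6) = (f**2 - 102*f) + 16 = 16 + f**2 - 102*f)
b(-78)/(-40226) = (16 + (-78)**2 - 102*(-78))/(-40226) = (16 + 6084 + 7956)*(-1/40226) = 14056*(-1/40226) = -7028/20113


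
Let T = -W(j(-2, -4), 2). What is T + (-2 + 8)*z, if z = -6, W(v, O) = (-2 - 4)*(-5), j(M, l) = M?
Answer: -66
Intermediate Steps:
W(v, O) = 30 (W(v, O) = -6*(-5) = 30)
T = -30 (T = -1*30 = -30)
T + (-2 + 8)*z = -30 + (-2 + 8)*(-6) = -30 + 6*(-6) = -30 - 36 = -66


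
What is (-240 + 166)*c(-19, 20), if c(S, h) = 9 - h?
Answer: 814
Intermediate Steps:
(-240 + 166)*c(-19, 20) = (-240 + 166)*(9 - 1*20) = -74*(9 - 20) = -74*(-11) = 814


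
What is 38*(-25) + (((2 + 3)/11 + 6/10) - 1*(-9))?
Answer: -51697/55 ≈ -939.95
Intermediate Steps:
38*(-25) + (((2 + 3)/11 + 6/10) - 1*(-9)) = -950 + ((5*(1/11) + 6*(⅒)) + 9) = -950 + ((5/11 + ⅗) + 9) = -950 + (58/55 + 9) = -950 + 553/55 = -51697/55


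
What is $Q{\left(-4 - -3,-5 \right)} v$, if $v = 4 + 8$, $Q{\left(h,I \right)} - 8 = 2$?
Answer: $120$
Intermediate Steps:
$Q{\left(h,I \right)} = 10$ ($Q{\left(h,I \right)} = 8 + 2 = 10$)
$v = 12$
$Q{\left(-4 - -3,-5 \right)} v = 10 \cdot 12 = 120$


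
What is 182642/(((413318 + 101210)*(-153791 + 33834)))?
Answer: -91321/30860617648 ≈ -2.9591e-6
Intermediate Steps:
182642/(((413318 + 101210)*(-153791 + 33834))) = 182642/((514528*(-119957))) = 182642/(-61721235296) = 182642*(-1/61721235296) = -91321/30860617648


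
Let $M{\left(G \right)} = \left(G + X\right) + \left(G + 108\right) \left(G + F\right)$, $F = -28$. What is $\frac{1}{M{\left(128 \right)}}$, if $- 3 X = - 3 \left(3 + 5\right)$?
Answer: $\frac{1}{23736} \approx 4.213 \cdot 10^{-5}$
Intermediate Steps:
$X = 8$ ($X = - \frac{\left(-3\right) \left(3 + 5\right)}{3} = - \frac{\left(-3\right) 8}{3} = \left(- \frac{1}{3}\right) \left(-24\right) = 8$)
$M{\left(G \right)} = 8 + G + \left(-28 + G\right) \left(108 + G\right)$ ($M{\left(G \right)} = \left(G + 8\right) + \left(G + 108\right) \left(G - 28\right) = \left(8 + G\right) + \left(108 + G\right) \left(-28 + G\right) = \left(8 + G\right) + \left(-28 + G\right) \left(108 + G\right) = 8 + G + \left(-28 + G\right) \left(108 + G\right)$)
$\frac{1}{M{\left(128 \right)}} = \frac{1}{-3016 + 128^{2} + 81 \cdot 128} = \frac{1}{-3016 + 16384 + 10368} = \frac{1}{23736}$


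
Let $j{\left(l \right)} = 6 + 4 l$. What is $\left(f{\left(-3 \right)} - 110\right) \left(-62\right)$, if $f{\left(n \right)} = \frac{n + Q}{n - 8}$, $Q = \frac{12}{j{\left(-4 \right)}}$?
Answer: $\frac{373798}{55} \approx 6796.3$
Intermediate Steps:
$Q = - \frac{6}{5}$ ($Q = \frac{12}{6 + 4 \left(-4\right)} = \frac{12}{6 - 16} = \frac{12}{-10} = 12 \left(- \frac{1}{10}\right) = - \frac{6}{5} \approx -1.2$)
$f{\left(n \right)} = \frac{- \frac{6}{5} + n}{-8 + n}$ ($f{\left(n \right)} = \frac{n - \frac{6}{5}}{n - 8} = \frac{- \frac{6}{5} + n}{-8 + n}$)
$\left(f{\left(-3 \right)} - 110\right) \left(-62\right) = \left(\frac{- \frac{6}{5} - 3}{-8 - 3} - 110\right) \left(-62\right) = \left(\frac{1}{-11} \left(- \frac{21}{5}\right) - 110\right) \left(-62\right) = \left(\left(- \frac{1}{11}\right) \left(- \frac{21}{5}\right) - 110\right) \left(-62\right) = \left(\frac{21}{55} - 110\right) \left(-62\right) = \left(- \frac{6029}{55}\right) \left(-62\right) = \frac{373798}{55}$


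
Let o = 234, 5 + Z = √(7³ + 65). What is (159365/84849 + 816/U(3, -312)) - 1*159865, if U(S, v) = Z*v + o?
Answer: -1057833560029412/6617118963 - 1088*√102/77987 ≈ -1.5986e+5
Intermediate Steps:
Z = -5 + 2*√102 (Z = -5 + √(7³ + 65) = -5 + √(343 + 65) = -5 + √408 = -5 + 2*√102 ≈ 15.199)
U(S, v) = 234 + v*(-5 + 2*√102) (U(S, v) = (-5 + 2*√102)*v + 234 = v*(-5 + 2*√102) + 234 = 234 + v*(-5 + 2*√102))
(159365/84849 + 816/U(3, -312)) - 1*159865 = (159365/84849 + 816/(234 - 1*(-312)*(5 - 2*√102))) - 1*159865 = (159365*(1/84849) + 816/(234 + (1560 - 624*√102))) - 159865 = (159365/84849 + 816/(1794 - 624*√102)) - 159865 = -13564226020/84849 + 816/(1794 - 624*√102)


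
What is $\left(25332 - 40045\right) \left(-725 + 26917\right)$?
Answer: $-385362896$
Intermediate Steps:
$\left(25332 - 40045\right) \left(-725 + 26917\right) = \left(25332 - 40045\right) 26192 = \left(-14713\right) 26192 = -385362896$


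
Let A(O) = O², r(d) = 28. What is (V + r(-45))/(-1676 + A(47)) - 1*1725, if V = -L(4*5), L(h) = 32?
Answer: -919429/533 ≈ -1725.0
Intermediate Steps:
V = -32 (V = -1*32 = -32)
(V + r(-45))/(-1676 + A(47)) - 1*1725 = (-32 + 28)/(-1676 + 47²) - 1*1725 = -4/(-1676 + 2209) - 1725 = -4/533 - 1725 = -919429/533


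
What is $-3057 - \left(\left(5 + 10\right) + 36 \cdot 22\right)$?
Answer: $-3864$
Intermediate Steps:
$-3057 - \left(\left(5 + 10\right) + 36 \cdot 22\right) = -3057 - \left(15 + 792\right) = -3057 - 807 = -3864$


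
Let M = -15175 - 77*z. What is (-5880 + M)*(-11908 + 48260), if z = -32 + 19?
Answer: -729003008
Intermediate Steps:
z = -13
M = -14174 (M = -15175 - 77*(-13) = -15175 + 1001 = -14174)
(-5880 + M)*(-11908 + 48260) = (-5880 - 14174)*(-11908 + 48260) = -20054*36352 = -729003008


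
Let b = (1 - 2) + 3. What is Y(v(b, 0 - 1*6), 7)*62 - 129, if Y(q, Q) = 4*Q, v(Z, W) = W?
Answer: 1607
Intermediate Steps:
b = 2 (b = -1 + 3 = 2)
Y(v(b, 0 - 1*6), 7)*62 - 129 = (4*7)*62 - 129 = 28*62 - 129 = 1736 - 129 = 1607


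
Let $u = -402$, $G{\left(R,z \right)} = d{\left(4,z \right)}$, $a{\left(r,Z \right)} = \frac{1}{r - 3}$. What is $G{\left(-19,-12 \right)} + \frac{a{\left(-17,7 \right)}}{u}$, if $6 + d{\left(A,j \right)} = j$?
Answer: $- \frac{144719}{8040} \approx -18.0$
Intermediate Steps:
$a{\left(r,Z \right)} = \frac{1}{-3 + r}$
$d{\left(A,j \right)} = -6 + j$
$G{\left(R,z \right)} = -6 + z$
$G{\left(-19,-12 \right)} + \frac{a{\left(-17,7 \right)}}{u} = \left(-6 - 12\right) + \frac{1}{\left(-402\right) \left(-3 - 17\right)} = -18 - \frac{1}{402 \left(-20\right)} = -18 - - \frac{1}{8040} = -18 + \frac{1}{8040} = - \frac{144719}{8040}$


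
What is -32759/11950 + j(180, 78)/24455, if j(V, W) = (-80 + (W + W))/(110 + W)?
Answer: -7530495233/2747030150 ≈ -2.7413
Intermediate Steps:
j(V, W) = (-80 + 2*W)/(110 + W)
-32759/11950 + j(180, 78)/24455 = -32759/11950 + (2*(-40 + 78)/(110 + 78))/24455 = -32759*1/11950 + (2*38/188)*(1/24455) = -32759/11950 + (2*(1/188)*38)*(1/24455) = -32759/11950 + (19/47)*(1/24455) = -32759/11950 + 19/1149385 = -7530495233/2747030150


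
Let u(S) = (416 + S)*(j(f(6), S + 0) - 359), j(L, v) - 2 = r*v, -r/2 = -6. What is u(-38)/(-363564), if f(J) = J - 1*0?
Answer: 17073/20198 ≈ 0.84528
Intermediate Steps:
r = 12 (r = -2*(-6) = 12)
f(J) = J (f(J) = J + 0 = J)
j(L, v) = 2 + 12*v
u(S) = (-357 + 12*S)*(416 + S) (u(S) = (416 + S)*((2 + 12*(S + 0)) - 359) = (416 + S)*((2 + 12*S) - 359) = (416 + S)*(-357 + 12*S) = (-357 + 12*S)*(416 + S))
u(-38)/(-363564) = (-148512 + 12*(-38)**2 + 4635*(-38))/(-363564) = (-148512 + 12*1444 - 176130)*(-1/363564) = (-148512 + 17328 - 176130)*(-1/363564) = -307314*(-1/363564) = 17073/20198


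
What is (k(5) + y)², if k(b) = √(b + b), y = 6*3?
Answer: (18 + √10)² ≈ 447.84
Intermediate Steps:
y = 18
k(b) = √2*√b (k(b) = √(2*b) = √2*√b)
(k(5) + y)² = (√2*√5 + 18)² = (√10 + 18)² = (18 + √10)²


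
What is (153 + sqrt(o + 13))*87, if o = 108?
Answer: 14268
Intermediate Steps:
(153 + sqrt(o + 13))*87 = (153 + sqrt(108 + 13))*87 = (153 + sqrt(121))*87 = (153 + 11)*87 = 164*87 = 14268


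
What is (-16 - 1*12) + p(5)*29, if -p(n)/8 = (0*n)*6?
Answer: -28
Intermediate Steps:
p(n) = 0 (p(n) = -8*0*n*6 = -0*6 = -8*0 = 0)
(-16 - 1*12) + p(5)*29 = (-16 - 1*12) + 0*29 = (-16 - 12) + 0 = -28 + 0 = -28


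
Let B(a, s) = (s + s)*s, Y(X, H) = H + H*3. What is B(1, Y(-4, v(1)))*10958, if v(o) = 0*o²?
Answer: 0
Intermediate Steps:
v(o) = 0
Y(X, H) = 4*H (Y(X, H) = H + 3*H = 4*H)
B(a, s) = 2*s² (B(a, s) = (2*s)*s = 2*s²)
B(1, Y(-4, v(1)))*10958 = (2*(4*0)²)*10958 = (2*0²)*10958 = (2*0)*10958 = 0*10958 = 0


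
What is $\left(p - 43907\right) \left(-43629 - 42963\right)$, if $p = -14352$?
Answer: $5044763328$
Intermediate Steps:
$\left(p - 43907\right) \left(-43629 - 42963\right) = \left(-14352 - 43907\right) \left(-43629 - 42963\right) = \left(-58259\right) \left(-86592\right) = 5044763328$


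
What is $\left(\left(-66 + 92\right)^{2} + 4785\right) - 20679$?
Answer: $-15218$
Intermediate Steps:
$\left(\left(-66 + 92\right)^{2} + 4785\right) - 20679 = \left(26^{2} + 4785\right) - 20679 = \left(676 + 4785\right) - 20679 = 5461 - 20679 = -15218$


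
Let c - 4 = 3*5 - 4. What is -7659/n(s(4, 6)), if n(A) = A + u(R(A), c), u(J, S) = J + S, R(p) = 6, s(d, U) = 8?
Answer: -7659/29 ≈ -264.10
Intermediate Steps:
c = 15 (c = 4 + (3*5 - 4) = 4 + (15 - 4) = 4 + 11 = 15)
n(A) = 21 + A (n(A) = A + (6 + 15) = A + 21 = 21 + A)
-7659/n(s(4, 6)) = -7659/(21 + 8) = -7659/29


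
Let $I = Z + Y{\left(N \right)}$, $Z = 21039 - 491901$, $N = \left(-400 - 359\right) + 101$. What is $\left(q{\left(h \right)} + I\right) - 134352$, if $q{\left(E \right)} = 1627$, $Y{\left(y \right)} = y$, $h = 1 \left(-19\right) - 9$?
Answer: $-604245$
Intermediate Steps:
$h = -28$ ($h = -19 - 9 = -28$)
$N = -658$ ($N = -759 + 101 = -658$)
$Z = -470862$ ($Z = 21039 - 491901 = -470862$)
$I = -471520$ ($I = -470862 - 658 = -471520$)
$\left(q{\left(h \right)} + I\right) - 134352 = \left(1627 - 471520\right) - 134352 = -469893 - 134352 = -604245$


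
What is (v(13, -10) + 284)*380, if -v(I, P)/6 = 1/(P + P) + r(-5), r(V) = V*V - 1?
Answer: 53314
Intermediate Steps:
r(V) = -1 + V² (r(V) = V² - 1 = -1 + V²)
v(I, P) = -144 - 3/P (v(I, P) = -6*(1/(P + P) + (-1 + (-5)²)) = -6*(1/(2*P) + (-1 + 25)) = -6*(1/(2*P) + 24) = -6*(24 + 1/(2*P)) = -144 - 3/P)
(v(13, -10) + 284)*380 = ((-144 - 3/(-10)) + 284)*380 = ((-144 - 3*(-⅒)) + 284)*380 = ((-144 + 3/10) + 284)*380 = (-1437/10 + 284)*380 = (1403/10)*380 = 53314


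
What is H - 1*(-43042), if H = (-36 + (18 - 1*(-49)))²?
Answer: 44003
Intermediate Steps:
H = 961 (H = (-36 + (18 + 49))² = (-36 + 67)² = 31² = 961)
H - 1*(-43042) = 961 - 1*(-43042) = 961 + 43042 = 44003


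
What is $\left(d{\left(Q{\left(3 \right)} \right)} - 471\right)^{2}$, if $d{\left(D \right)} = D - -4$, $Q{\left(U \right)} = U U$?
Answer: $209764$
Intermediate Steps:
$Q{\left(U \right)} = U^{2}$
$d{\left(D \right)} = 4 + D$ ($d{\left(D \right)} = D + 4 = 4 + D$)
$\left(d{\left(Q{\left(3 \right)} \right)} - 471\right)^{2} = \left(\left(4 + 3^{2}\right) - 471\right)^{2} = \left(\left(4 + 9\right) - 471\right)^{2} = \left(13 - 471\right)^{2} = \left(-458\right)^{2} = 209764$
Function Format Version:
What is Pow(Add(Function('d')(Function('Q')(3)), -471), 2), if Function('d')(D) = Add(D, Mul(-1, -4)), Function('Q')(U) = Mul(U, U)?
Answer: 209764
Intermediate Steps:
Function('Q')(U) = Pow(U, 2)
Function('d')(D) = Add(4, D) (Function('d')(D) = Add(D, 4) = Add(4, D))
Pow(Add(Function('d')(Function('Q')(3)), -471), 2) = Pow(Add(Add(4, Pow(3, 2)), -471), 2) = Pow(Add(Add(4, 9), -471), 2) = Pow(Add(13, -471), 2) = Pow(-458, 2) = 209764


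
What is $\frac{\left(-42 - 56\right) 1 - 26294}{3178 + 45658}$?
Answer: $- \frac{6598}{12209} \approx -0.54042$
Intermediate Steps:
$\frac{\left(-42 - 56\right) 1 - 26294}{3178 + 45658} = \frac{\left(-98\right) 1 - 26294}{48836} = \left(-98 - 26294\right) \frac{1}{48836} = \left(-26392\right) \frac{1}{48836} = - \frac{6598}{12209}$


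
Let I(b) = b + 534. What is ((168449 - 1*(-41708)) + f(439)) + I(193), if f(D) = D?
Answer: 211323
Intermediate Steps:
I(b) = 534 + b
((168449 - 1*(-41708)) + f(439)) + I(193) = ((168449 - 1*(-41708)) + 439) + (534 + 193) = ((168449 + 41708) + 439) + 727 = (210157 + 439) + 727 = 210596 + 727 = 211323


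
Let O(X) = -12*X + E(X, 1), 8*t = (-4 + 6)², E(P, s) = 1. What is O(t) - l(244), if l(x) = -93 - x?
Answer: 332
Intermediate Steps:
t = ½ (t = (-4 + 6)²/8 = (⅛)*2² = (⅛)*4 = ½ ≈ 0.50000)
O(X) = 1 - 12*X (O(X) = -12*X + 1 = 1 - 12*X)
O(t) - l(244) = (1 - 12*½) - (-93 - 1*244) = (1 - 6) - (-93 - 244) = -5 - 1*(-337) = -5 + 337 = 332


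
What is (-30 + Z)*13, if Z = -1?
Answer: -403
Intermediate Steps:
(-30 + Z)*13 = (-30 - 1)*13 = -31*13 = -403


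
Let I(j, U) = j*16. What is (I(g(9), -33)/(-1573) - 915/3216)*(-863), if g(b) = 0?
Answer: 263215/1072 ≈ 245.54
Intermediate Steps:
I(j, U) = 16*j
(I(g(9), -33)/(-1573) - 915/3216)*(-863) = ((16*0)/(-1573) - 915/3216)*(-863) = (0*(-1/1573) - 915*1/3216)*(-863) = (0 - 305/1072)*(-863) = -305/1072*(-863) = 263215/1072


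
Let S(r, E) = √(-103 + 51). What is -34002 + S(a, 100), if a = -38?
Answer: -34002 + 2*I*√13 ≈ -34002.0 + 7.2111*I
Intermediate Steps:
S(r, E) = 2*I*√13 (S(r, E) = √(-52) = 2*I*√13)
-34002 + S(a, 100) = -34002 + 2*I*√13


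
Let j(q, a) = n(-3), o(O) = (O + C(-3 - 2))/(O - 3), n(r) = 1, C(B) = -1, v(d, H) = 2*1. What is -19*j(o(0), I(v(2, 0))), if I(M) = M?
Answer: -19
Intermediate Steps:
v(d, H) = 2
o(O) = (-1 + O)/(-3 + O) (o(O) = (O - 1)/(O - 3) = (-1 + O)/(-3 + O))
j(q, a) = 1
-19*j(o(0), I(v(2, 0))) = -19*1 = -19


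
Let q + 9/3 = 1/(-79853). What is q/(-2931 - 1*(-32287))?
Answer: -59890/586041167 ≈ -0.00010219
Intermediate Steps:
q = -239560/79853 (q = -3 + 1/(-79853) = -3 - 1/79853 = -239560/79853 ≈ -3.0000)
q/(-2931 - 1*(-32287)) = -239560/(79853*(-2931 - 1*(-32287))) = -239560/(79853*(-2931 + 32287)) = -239560/79853/29356 = -239560/79853*1/29356 = -59890/586041167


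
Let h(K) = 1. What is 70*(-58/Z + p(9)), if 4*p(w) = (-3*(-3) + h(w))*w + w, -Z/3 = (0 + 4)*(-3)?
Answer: 29155/18 ≈ 1619.7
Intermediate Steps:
Z = 36 (Z = -3*(0 + 4)*(-3) = -12*(-3) = -3*(-12) = 36)
p(w) = 11*w/4 (p(w) = ((-3*(-3) + 1)*w + w)/4 = ((9 + 1)*w + w)/4 = (10*w + w)/4 = (11*w)/4 = 11*w/4)
70*(-58/Z + p(9)) = 70*(-58/36 + (11/4)*9) = 70*(-58*1/36 + 99/4) = 70*(-29/18 + 99/4) = 70*(833/36) = 29155/18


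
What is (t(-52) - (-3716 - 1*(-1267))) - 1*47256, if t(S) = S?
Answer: -44859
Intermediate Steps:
(t(-52) - (-3716 - 1*(-1267))) - 1*47256 = (-52 - (-3716 - 1*(-1267))) - 1*47256 = (-52 - (-3716 + 1267)) - 47256 = (-52 - 1*(-2449)) - 47256 = (-52 + 2449) - 47256 = 2397 - 47256 = -44859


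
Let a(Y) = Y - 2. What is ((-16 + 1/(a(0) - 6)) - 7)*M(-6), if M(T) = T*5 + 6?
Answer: 555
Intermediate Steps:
a(Y) = -2 + Y
M(T) = 6 + 5*T (M(T) = 5*T + 6 = 6 + 5*T)
((-16 + 1/(a(0) - 6)) - 7)*M(-6) = ((-16 + 1/((-2 + 0) - 6)) - 7)*(6 + 5*(-6)) = ((-16 + 1/(-2 - 6)) - 7)*(6 - 30) = ((-16 + 1/(-8)) - 7)*(-24) = ((-16 - ⅛) - 7)*(-24) = (-129/8 - 7)*(-24) = -185/8*(-24) = 555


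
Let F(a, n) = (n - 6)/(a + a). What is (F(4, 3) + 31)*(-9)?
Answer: -2205/8 ≈ -275.63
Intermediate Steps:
F(a, n) = (-6 + n)/(2*a) (F(a, n) = (-6 + n)/((2*a)) = (-6 + n)*(1/(2*a)) = (-6 + n)/(2*a))
(F(4, 3) + 31)*(-9) = ((1/2)*(-6 + 3)/4 + 31)*(-9) = ((1/2)*(1/4)*(-3) + 31)*(-9) = (-3/8 + 31)*(-9) = (245/8)*(-9) = -2205/8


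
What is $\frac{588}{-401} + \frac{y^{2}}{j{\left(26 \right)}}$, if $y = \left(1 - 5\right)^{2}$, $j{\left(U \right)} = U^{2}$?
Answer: $- \frac{73708}{67769} \approx -1.0876$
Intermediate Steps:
$y = 16$ ($y = \left(-4\right)^{2} = 16$)
$\frac{588}{-401} + \frac{y^{2}}{j{\left(26 \right)}} = \frac{588}{-401} + \frac{16^{2}}{26^{2}} = 588 \left(- \frac{1}{401}\right) + \frac{256}{676} = - \frac{588}{401} + 256 \cdot \frac{1}{676} = - \frac{588}{401} + \frac{64}{169} = - \frac{73708}{67769}$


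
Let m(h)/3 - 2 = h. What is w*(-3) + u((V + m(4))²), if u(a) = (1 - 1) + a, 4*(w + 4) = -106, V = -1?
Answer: 761/2 ≈ 380.50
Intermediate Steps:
m(h) = 6 + 3*h
w = -61/2 (w = -4 + (¼)*(-106) = -4 - 53/2 = -61/2 ≈ -30.500)
u(a) = a (u(a) = 0 + a = a)
w*(-3) + u((V + m(4))²) = -61/2*(-3) + (-1 + (6 + 3*4))² = 183/2 + (-1 + (6 + 12))² = 183/2 + (-1 + 18)² = 183/2 + 17² = 183/2 + 289 = 761/2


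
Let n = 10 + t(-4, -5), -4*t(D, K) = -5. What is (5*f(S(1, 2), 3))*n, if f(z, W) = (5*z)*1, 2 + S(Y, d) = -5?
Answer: -7875/4 ≈ -1968.8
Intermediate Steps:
S(Y, d) = -7 (S(Y, d) = -2 - 5 = -7)
f(z, W) = 5*z
t(D, K) = 5/4 (t(D, K) = -¼*(-5) = 5/4)
n = 45/4 (n = 10 + 5/4 = 45/4 ≈ 11.250)
(5*f(S(1, 2), 3))*n = (5*(5*(-7)))*(45/4) = (5*(-35))*(45/4) = -175*45/4 = -7875/4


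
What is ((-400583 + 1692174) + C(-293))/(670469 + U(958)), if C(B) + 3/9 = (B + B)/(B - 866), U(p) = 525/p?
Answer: 4302246280748/2233311268479 ≈ 1.9264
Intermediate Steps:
C(B) = -1/3 + 2*B/(-866 + B) (C(B) = -1/3 + (B + B)/(B - 866) = -1/3 + (2*B)/(-866 + B) = -1/3 + 2*B/(-866 + B))
((-400583 + 1692174) + C(-293))/(670469 + U(958)) = ((-400583 + 1692174) + (866 + 5*(-293))/(3*(-866 - 293)))/(670469 + 525/958) = (1291591 + (1/3)*(866 - 1465)/(-1159))/(670469 + 525*(1/958)) = (1291591 + (1/3)*(-1/1159)*(-599))/(670469 + 525/958) = (1291591 + 599/3477)/(642309827/958) = (4490862506/3477)*(958/642309827) = 4302246280748/2233311268479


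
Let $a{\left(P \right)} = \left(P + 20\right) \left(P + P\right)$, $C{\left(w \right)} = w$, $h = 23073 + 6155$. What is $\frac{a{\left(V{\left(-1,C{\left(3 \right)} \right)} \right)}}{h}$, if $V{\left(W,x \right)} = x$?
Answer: $\frac{69}{14614} \approx 0.0047215$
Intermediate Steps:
$h = 29228$
$a{\left(P \right)} = 2 P \left(20 + P\right)$ ($a{\left(P \right)} = \left(20 + P\right) 2 P = 2 P \left(20 + P\right)$)
$\frac{a{\left(V{\left(-1,C{\left(3 \right)} \right)} \right)}}{h} = \frac{2 \cdot 3 \left(20 + 3\right)}{29228} = 2 \cdot 3 \cdot 23 \cdot \frac{1}{29228} = 138 \cdot \frac{1}{29228} = \frac{69}{14614}$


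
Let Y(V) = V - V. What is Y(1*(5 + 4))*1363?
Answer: 0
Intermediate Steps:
Y(V) = 0
Y(1*(5 + 4))*1363 = 0*1363 = 0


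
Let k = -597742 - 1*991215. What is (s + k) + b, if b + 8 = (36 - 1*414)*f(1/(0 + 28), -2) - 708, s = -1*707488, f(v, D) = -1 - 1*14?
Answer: -2291491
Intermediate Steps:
f(v, D) = -15 (f(v, D) = -1 - 14 = -15)
k = -1588957 (k = -597742 - 991215 = -1588957)
s = -707488
b = 4954 (b = -8 + ((36 - 1*414)*(-15) - 708) = -8 + ((36 - 414)*(-15) - 708) = -8 + (-378*(-15) - 708) = -8 + (5670 - 708) = -8 + 4962 = 4954)
(s + k) + b = (-707488 - 1588957) + 4954 = -2296445 + 4954 = -2291491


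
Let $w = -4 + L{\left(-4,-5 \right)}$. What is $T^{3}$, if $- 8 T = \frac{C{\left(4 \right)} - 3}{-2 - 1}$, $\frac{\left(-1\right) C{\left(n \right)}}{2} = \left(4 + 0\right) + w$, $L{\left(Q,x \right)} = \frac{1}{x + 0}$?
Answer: $- \frac{2197}{1728000} \approx -0.0012714$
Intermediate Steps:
$L{\left(Q,x \right)} = \frac{1}{x}$
$w = - \frac{21}{5}$ ($w = -4 + \frac{1}{-5} = -4 - \frac{1}{5} = - \frac{21}{5} \approx -4.2$)
$C{\left(n \right)} = \frac{2}{5}$ ($C{\left(n \right)} = - 2 \left(\left(4 + 0\right) - \frac{21}{5}\right) = - 2 \left(4 - \frac{21}{5}\right) = \left(-2\right) \left(- \frac{1}{5}\right) = \frac{2}{5}$)
$T = - \frac{13}{120}$ ($T = - \frac{\left(\frac{2}{5} - 3\right) \frac{1}{-2 - 1}}{8} = - \frac{\left(- \frac{13}{5}\right) \frac{1}{-3}}{8} = - \frac{\left(- \frac{13}{5}\right) \left(- \frac{1}{3}\right)}{8} = \left(- \frac{1}{8}\right) \frac{13}{15} = - \frac{13}{120} \approx -0.10833$)
$T^{3} = \left(- \frac{13}{120}\right)^{3} = - \frac{2197}{1728000}$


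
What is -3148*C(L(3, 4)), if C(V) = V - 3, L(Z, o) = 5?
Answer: -6296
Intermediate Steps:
C(V) = -3 + V
-3148*C(L(3, 4)) = -3148*(-3 + 5) = -3148*2 = -6296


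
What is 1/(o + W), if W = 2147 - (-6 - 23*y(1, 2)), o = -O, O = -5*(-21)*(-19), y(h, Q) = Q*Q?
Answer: 1/4240 ≈ 0.00023585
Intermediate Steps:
y(h, Q) = Q**2
O = -1995 (O = 105*(-19) = -1995)
o = 1995 (o = -1*(-1995) = 1995)
W = 2245 (W = 2147 - (-6 - 23*2**2) = 2147 - (-6 - 23*4) = 2147 - (-6 - 92) = 2147 - 1*(-98) = 2147 + 98 = 2245)
1/(o + W) = 1/(1995 + 2245) = 1/4240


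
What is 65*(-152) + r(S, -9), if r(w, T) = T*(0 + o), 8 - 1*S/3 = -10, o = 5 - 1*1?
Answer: -9916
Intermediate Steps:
o = 4 (o = 5 - 1 = 4)
S = 54 (S = 24 - 3*(-10) = 24 + 30 = 54)
r(w, T) = 4*T (r(w, T) = T*(0 + 4) = T*4 = 4*T)
65*(-152) + r(S, -9) = 65*(-152) + 4*(-9) = -9880 - 36 = -9916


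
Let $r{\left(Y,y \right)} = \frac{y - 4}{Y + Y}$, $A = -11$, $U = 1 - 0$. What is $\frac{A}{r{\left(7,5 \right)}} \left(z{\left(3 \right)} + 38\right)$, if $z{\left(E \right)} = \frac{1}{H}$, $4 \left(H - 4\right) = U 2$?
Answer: $- \frac{52976}{9} \approx -5886.2$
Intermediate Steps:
$U = 1$ ($U = 1 + 0 = 1$)
$r{\left(Y,y \right)} = \frac{-4 + y}{2 Y}$
$H = \frac{9}{2}$ ($H = 4 + \frac{1 \cdot 2}{4} = 4 + \frac{1}{4} \cdot 2 = 4 + \frac{1}{2} = \frac{9}{2} \approx 4.5$)
$z{\left(E \right)} = \frac{2}{9}$ ($z{\left(E \right)} = \frac{1}{\frac{9}{2}} = \frac{2}{9}$)
$\frac{A}{r{\left(7,5 \right)}} \left(z{\left(3 \right)} + 38\right) = - \frac{11}{\frac{1}{2} \cdot \frac{1}{7} \left(-4 + 5\right)} \left(\frac{2}{9} + 38\right) = - \frac{11}{\frac{1}{2} \cdot \frac{1}{7} \cdot 1} \cdot \frac{344}{9} = - 11 \frac{1}{\frac{1}{14}} \cdot \frac{344}{9} = \left(-11\right) 14 \cdot \frac{344}{9} = \left(-154\right) \frac{344}{9} = - \frac{52976}{9}$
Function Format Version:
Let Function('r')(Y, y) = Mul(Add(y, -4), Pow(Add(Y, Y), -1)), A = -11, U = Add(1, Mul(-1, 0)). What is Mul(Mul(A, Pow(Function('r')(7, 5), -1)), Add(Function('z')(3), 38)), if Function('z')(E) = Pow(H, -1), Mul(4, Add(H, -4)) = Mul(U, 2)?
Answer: Rational(-52976, 9) ≈ -5886.2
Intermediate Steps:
U = 1 (U = Add(1, 0) = 1)
Function('r')(Y, y) = Mul(Rational(1, 2), Pow(Y, -1), Add(-4, y)) (Function('r')(Y, y) = Mul(Add(-4, y), Pow(Mul(2, Y), -1)) = Mul(Add(-4, y), Mul(Rational(1, 2), Pow(Y, -1))) = Mul(Rational(1, 2), Pow(Y, -1), Add(-4, y)))
H = Rational(9, 2) (H = Add(4, Mul(Rational(1, 4), Mul(1, 2))) = Add(4, Mul(Rational(1, 4), 2)) = Add(4, Rational(1, 2)) = Rational(9, 2) ≈ 4.5000)
Function('z')(E) = Rational(2, 9) (Function('z')(E) = Pow(Rational(9, 2), -1) = Rational(2, 9))
Mul(Mul(A, Pow(Function('r')(7, 5), -1)), Add(Function('z')(3), 38)) = Mul(Mul(-11, Pow(Mul(Rational(1, 2), Pow(7, -1), Add(-4, 5)), -1)), Add(Rational(2, 9), 38)) = Mul(Mul(-11, Pow(Mul(Rational(1, 2), Rational(1, 7), 1), -1)), Rational(344, 9)) = Mul(Mul(-11, Pow(Rational(1, 14), -1)), Rational(344, 9)) = Mul(Mul(-11, 14), Rational(344, 9)) = Mul(-154, Rational(344, 9)) = Rational(-52976, 9)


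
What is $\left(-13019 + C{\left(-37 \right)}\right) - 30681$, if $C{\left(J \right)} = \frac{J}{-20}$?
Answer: $- \frac{873963}{20} \approx -43698.0$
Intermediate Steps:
$C{\left(J \right)} = - \frac{J}{20}$ ($C{\left(J \right)} = J \left(- \frac{1}{20}\right) = - \frac{J}{20}$)
$\left(-13019 + C{\left(-37 \right)}\right) - 30681 = \left(-13019 - - \frac{37}{20}\right) - 30681 = \left(-13019 + \frac{37}{20}\right) - 30681 = - \frac{260343}{20} - 30681 = - \frac{873963}{20}$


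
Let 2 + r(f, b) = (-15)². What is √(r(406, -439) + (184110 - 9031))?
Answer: 3*√19478 ≈ 418.69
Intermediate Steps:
r(f, b) = 223 (r(f, b) = -2 + (-15)² = -2 + 225 = 223)
√(r(406, -439) + (184110 - 9031)) = √(223 + (184110 - 9031)) = √(223 + 175079) = √175302 = 3*√19478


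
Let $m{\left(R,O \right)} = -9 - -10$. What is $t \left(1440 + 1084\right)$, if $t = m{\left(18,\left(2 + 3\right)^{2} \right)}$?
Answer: $2524$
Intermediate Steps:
$m{\left(R,O \right)} = 1$ ($m{\left(R,O \right)} = -9 + 10 = 1$)
$t = 1$
$t \left(1440 + 1084\right) = 1 \left(1440 + 1084\right) = 1 \cdot 2524 = 2524$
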